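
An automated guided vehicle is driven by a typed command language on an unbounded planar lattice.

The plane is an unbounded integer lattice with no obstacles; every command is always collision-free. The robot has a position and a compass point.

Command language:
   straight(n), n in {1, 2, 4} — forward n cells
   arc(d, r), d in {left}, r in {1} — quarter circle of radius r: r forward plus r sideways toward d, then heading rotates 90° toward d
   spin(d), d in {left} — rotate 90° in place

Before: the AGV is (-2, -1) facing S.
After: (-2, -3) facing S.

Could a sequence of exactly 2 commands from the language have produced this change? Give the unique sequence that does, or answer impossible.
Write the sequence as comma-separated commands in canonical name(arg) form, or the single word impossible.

key: heading stays S — no command in the sequence turns
initial: (-2, -1) facing S
t=1 straight(1) ⇒ (-2, -2) facing S
t=2 straight(1) ⇒ (-2, -3) facing S
no other 2-command option fits: unique.

straight(1), straight(1)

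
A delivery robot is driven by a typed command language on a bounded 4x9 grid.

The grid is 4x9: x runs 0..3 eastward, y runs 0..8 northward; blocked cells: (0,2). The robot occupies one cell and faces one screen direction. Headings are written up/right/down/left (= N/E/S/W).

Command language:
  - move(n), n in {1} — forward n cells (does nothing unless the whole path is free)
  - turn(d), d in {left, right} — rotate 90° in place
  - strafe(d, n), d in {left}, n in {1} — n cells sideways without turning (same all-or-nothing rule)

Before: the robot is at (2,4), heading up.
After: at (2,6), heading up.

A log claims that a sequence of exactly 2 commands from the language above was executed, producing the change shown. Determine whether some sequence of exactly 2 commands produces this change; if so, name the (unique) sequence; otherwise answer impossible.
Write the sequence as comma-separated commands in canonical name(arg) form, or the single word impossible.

key: still facing N at the end — nothing in the sequence rotates
begin: at (2,4), heading up
[1] after move(1): at (2,5), heading up
[2] after move(1): at (2,6), heading up
no other 2-command option fits: unique.

move(1), move(1)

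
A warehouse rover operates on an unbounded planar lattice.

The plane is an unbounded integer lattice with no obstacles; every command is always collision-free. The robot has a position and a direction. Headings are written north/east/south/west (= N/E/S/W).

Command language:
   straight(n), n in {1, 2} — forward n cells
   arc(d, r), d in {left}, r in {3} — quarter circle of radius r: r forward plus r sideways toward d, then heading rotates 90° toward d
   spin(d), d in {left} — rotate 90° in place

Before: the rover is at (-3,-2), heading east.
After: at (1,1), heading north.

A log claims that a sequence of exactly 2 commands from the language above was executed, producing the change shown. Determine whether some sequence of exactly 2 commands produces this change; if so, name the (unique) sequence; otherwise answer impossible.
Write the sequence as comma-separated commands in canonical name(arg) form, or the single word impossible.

straight(1), arc(left, 3)

key: position moved to (1,1) AND the heading swung to N — translation plus rotation needed
start: at (-3,-2), heading east
[1] after straight(1): at (-2,-2), heading east
[2] after arc(left, 3): at (1,1), heading north
no other 2-command option fits: unique.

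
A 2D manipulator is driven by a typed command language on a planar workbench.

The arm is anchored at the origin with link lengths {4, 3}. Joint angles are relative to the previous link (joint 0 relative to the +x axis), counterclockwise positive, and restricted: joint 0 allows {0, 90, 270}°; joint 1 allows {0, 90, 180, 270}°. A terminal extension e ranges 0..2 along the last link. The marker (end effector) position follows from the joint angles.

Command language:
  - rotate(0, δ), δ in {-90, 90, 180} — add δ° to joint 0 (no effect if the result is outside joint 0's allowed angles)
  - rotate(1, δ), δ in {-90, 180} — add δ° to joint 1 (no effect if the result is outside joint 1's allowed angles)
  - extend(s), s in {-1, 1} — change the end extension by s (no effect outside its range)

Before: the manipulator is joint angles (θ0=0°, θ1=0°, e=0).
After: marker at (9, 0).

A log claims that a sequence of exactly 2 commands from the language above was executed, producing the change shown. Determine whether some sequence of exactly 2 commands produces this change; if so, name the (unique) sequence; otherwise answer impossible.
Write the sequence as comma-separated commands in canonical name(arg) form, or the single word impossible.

start: joint angles (θ0=0°, θ1=0°, e=0)
t=1 extend(1) ⇒ joint angles (θ0=0°, θ1=0°, e=1)
t=2 extend(1) ⇒ joint angles (θ0=0°, θ1=0°, e=2)
uniquely the one of 49 2-step routes that fits.

extend(1), extend(1)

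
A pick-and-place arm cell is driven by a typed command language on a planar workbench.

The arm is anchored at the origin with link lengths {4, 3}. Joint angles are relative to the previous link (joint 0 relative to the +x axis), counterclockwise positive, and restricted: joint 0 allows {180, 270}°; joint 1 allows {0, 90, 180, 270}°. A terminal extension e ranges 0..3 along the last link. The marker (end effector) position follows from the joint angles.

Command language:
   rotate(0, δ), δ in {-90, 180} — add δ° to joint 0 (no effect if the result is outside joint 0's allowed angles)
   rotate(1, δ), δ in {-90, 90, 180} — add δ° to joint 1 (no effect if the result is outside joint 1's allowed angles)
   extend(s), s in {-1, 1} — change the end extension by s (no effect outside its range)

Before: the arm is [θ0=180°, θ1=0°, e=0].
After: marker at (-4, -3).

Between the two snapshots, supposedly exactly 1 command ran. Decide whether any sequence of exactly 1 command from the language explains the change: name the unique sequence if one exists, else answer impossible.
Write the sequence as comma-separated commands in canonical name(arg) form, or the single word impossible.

initial: [θ0=180°, θ1=0°, e=0]
t=1 rotate(1, 90) ⇒ [θ0=180°, θ1=90°, e=0]
no rival 1-sequence matches.

rotate(1, 90)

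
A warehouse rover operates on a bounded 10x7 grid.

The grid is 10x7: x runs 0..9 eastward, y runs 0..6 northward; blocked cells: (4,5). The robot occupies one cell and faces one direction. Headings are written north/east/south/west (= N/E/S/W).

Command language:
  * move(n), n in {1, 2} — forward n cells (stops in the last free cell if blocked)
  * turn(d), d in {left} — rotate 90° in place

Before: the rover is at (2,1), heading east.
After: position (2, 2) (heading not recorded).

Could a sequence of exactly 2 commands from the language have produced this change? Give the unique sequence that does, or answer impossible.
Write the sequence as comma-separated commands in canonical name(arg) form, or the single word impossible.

key: order matters: swapping turn(left) and move(1) lands elsewhere
begin: at (2,1), heading east
1. turn(left) → at (2,1), heading north
2. move(1) → at (2,2), heading north
no rival 2-sequence matches.

turn(left), move(1)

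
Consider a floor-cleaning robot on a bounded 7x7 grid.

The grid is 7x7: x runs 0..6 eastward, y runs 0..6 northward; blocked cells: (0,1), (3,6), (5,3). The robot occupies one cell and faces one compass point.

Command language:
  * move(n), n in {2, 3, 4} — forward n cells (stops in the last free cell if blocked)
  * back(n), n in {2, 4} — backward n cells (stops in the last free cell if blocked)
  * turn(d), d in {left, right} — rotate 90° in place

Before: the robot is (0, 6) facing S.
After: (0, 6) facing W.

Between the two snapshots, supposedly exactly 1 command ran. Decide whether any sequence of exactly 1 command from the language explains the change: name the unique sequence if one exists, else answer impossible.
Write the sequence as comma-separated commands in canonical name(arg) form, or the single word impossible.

key: parked at (0,6) the whole time — nothing moves the robot
start: (0, 6) facing S
t=1 turn(right) ⇒ (0, 6) facing W
no rival 1-sequence matches.

turn(right)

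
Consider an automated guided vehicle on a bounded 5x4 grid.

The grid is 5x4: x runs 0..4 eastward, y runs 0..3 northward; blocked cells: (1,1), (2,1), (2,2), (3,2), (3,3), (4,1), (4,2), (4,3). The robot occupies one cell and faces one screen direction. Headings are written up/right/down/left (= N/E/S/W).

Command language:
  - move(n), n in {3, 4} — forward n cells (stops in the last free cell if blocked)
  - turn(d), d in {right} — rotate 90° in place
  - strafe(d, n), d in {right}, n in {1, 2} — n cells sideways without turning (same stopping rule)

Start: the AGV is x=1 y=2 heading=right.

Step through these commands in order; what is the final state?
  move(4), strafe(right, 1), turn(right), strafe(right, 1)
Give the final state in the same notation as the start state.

x=0 y=2 heading=down

from: x=1 y=2 heading=right
step 1 (move(4)): x=1 y=2 heading=right
step 2 (strafe(right, 1)): x=1 y=2 heading=right
step 3 (turn(right)): x=1 y=2 heading=down
step 4 (strafe(right, 1)): x=0 y=2 heading=down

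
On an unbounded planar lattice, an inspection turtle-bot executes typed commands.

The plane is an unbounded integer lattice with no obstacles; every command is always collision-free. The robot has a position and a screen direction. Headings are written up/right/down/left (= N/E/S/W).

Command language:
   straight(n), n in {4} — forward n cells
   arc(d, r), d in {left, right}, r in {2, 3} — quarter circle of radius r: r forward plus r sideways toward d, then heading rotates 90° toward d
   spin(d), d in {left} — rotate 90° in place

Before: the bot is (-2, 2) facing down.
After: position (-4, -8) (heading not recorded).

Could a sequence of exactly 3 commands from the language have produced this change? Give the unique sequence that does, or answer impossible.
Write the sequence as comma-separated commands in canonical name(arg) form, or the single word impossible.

straight(4), straight(4), arc(right, 2)

key: running arc(right, 2) before straight(4) would end elsewhere — order is forced
start: (-2, 2) facing down
1. straight(4) → (-2, -2) facing down
2. straight(4) → (-2, -6) facing down
3. arc(right, 2) → (-4, -8) facing left
no rival 3-sequence matches.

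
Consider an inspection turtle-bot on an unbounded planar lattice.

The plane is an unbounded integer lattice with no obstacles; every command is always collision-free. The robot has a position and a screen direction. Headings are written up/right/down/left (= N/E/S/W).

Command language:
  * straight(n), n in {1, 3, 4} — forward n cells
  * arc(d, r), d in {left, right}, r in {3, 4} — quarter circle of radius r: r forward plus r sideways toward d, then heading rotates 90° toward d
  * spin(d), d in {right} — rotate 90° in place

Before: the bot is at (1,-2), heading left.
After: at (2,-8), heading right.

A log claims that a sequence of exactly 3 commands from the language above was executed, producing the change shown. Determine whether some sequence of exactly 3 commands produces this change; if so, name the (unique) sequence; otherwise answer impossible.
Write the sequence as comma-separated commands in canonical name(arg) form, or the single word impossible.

arc(left, 3), arc(left, 3), straight(1)

key: position moved to (2,-8) AND the heading swung to E — translation plus rotation needed
t0: at (1,-2), heading left
[1] after arc(left, 3): at (-2,-5), heading down
[2] after arc(left, 3): at (1,-8), heading right
[3] after straight(1): at (2,-8), heading right
no rival 3-sequence matches.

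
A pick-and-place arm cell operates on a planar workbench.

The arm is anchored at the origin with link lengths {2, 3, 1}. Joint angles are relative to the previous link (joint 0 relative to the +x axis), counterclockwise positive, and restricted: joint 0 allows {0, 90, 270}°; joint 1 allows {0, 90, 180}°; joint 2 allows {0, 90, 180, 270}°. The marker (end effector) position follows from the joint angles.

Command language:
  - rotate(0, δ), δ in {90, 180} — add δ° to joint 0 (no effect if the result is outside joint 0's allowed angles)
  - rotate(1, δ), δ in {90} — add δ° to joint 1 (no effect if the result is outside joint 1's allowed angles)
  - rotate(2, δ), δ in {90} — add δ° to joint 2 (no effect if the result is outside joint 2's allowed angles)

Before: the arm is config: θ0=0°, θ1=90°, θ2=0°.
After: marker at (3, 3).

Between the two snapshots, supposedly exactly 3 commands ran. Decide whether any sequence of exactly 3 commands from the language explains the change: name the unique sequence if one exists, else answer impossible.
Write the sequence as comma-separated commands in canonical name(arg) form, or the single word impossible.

rotate(2, 90), rotate(2, 90), rotate(2, 90)

begin: config: θ0=0°, θ1=90°, θ2=0°
1. rotate(2, 90) → config: θ0=0°, θ1=90°, θ2=90°
2. rotate(2, 90) → config: θ0=0°, θ1=90°, θ2=180°
3. rotate(2, 90) → config: θ0=0°, θ1=90°, θ2=270°
all 64 alternatives checked — unique.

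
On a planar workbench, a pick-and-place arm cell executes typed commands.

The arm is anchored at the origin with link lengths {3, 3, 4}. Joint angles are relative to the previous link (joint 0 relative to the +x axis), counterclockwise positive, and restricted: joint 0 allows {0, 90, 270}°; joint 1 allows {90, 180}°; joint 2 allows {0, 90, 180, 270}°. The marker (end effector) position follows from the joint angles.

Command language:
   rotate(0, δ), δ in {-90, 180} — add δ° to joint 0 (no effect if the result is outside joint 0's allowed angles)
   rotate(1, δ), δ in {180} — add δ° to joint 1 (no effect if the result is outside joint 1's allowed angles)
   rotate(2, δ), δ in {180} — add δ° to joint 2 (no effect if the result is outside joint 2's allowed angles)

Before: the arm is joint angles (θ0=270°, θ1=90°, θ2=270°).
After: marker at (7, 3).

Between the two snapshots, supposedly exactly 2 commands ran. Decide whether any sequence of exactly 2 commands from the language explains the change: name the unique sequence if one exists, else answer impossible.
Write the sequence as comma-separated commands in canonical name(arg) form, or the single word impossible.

rotate(0, 180), rotate(0, -90)

key: order matters: swapping rotate(0, 180) and rotate(0, -90) lands elsewhere
start: joint angles (θ0=270°, θ1=90°, θ2=270°)
1. rotate(0, 180) → joint angles (θ0=90°, θ1=90°, θ2=270°)
2. rotate(0, -90) → joint angles (θ0=0°, θ1=90°, θ2=270°)
all 16 alternatives checked — unique.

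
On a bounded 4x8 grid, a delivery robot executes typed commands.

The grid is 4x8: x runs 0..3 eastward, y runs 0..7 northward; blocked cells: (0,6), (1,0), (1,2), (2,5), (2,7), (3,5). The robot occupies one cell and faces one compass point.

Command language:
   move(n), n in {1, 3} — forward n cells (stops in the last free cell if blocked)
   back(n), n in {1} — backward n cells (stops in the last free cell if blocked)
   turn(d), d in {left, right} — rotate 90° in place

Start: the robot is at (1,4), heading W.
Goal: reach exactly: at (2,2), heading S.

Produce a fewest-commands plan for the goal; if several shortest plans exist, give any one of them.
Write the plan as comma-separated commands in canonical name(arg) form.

back(1), turn(left), move(1), move(1)

t0: at (1,4), heading W
1. back(1) → at (2,4), heading W
2. turn(left) → at (2,4), heading S
3. move(1) → at (2,3), heading S
4. move(1) → at (2,2), heading S
nothing shorter than 4 reaches the goal.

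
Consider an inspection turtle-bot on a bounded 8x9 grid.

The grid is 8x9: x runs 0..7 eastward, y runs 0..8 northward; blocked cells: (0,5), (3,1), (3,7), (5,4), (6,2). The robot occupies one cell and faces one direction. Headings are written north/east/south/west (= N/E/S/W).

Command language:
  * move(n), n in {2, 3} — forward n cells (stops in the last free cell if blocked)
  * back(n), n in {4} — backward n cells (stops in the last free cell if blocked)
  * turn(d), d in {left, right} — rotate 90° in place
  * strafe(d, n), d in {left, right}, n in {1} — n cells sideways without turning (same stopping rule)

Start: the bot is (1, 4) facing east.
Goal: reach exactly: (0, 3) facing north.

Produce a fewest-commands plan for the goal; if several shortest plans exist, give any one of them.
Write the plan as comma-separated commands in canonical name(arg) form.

strafe(right, 1), back(4), turn(left)

begin: (1, 4) facing east
1. strafe(right, 1) → (1, 3) facing east
2. back(4) → (0, 3) facing east
3. turn(left) → (0, 3) facing north
shorter routes all fall short; 3 is best.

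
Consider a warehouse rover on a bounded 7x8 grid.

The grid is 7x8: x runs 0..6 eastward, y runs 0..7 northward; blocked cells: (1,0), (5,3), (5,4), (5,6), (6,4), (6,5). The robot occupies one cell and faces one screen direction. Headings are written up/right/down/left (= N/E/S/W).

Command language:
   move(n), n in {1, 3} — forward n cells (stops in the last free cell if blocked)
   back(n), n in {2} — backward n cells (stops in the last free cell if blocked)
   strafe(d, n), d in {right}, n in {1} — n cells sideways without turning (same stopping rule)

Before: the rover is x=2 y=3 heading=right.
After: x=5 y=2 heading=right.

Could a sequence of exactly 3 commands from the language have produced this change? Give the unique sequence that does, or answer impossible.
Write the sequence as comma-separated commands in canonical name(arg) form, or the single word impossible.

key: running move(1) before move(3) would end elsewhere — order is forced
start: x=2 y=3 heading=right
t=1 move(3) ⇒ x=4 y=3 heading=right
t=2 strafe(right, 1) ⇒ x=4 y=2 heading=right
t=3 move(1) ⇒ x=5 y=2 heading=right
no rival 3-sequence matches.

move(3), strafe(right, 1), move(1)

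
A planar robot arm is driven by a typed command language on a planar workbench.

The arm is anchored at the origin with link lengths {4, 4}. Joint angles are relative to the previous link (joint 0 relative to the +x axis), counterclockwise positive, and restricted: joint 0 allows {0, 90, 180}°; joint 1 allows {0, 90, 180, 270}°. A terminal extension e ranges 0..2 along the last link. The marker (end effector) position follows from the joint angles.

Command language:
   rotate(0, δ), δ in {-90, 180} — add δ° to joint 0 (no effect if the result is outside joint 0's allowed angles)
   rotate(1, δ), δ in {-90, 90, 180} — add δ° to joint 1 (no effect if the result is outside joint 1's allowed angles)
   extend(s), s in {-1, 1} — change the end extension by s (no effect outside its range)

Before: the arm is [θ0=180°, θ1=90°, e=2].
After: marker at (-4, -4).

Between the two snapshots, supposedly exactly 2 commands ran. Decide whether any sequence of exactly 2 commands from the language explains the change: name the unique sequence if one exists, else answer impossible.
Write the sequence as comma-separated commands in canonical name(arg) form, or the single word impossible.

extend(-1), extend(-1)

start: [θ0=180°, θ1=90°, e=2]
step 1 (extend(-1)): [θ0=180°, θ1=90°, e=1]
step 2 (extend(-1)): [θ0=180°, θ1=90°, e=0]
all 49 alternatives checked — unique.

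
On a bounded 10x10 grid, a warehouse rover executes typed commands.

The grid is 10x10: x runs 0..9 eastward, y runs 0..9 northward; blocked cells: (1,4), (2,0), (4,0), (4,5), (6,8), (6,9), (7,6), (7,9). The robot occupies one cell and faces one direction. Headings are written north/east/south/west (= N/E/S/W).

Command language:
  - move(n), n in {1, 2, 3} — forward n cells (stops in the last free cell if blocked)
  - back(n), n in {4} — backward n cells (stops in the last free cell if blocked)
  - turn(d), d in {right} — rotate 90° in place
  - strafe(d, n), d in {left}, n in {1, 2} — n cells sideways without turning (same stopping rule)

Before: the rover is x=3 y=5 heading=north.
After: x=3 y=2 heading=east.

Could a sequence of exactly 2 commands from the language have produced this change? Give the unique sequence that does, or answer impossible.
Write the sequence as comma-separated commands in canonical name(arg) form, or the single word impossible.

every 2-command combo misses the target.

impossible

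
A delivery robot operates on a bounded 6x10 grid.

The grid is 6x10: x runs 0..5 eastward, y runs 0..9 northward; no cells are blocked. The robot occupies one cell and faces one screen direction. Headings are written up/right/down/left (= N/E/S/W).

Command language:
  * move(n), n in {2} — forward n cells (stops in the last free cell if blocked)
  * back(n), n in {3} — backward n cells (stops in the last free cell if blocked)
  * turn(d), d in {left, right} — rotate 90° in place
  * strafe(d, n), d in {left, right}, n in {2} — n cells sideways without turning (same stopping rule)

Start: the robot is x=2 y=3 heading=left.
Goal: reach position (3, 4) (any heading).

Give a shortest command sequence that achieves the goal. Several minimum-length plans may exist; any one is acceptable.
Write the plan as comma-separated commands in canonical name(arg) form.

move(2), strafe(left, 2), back(3), turn(left), back(3)

from: x=2 y=3 heading=left
[1] after move(2): x=0 y=3 heading=left
[2] after strafe(left, 2): x=0 y=1 heading=left
[3] after back(3): x=3 y=1 heading=left
[4] after turn(left): x=3 y=1 heading=down
[5] after back(3): x=3 y=4 heading=down
minimal: 5 command(s), checked below 5.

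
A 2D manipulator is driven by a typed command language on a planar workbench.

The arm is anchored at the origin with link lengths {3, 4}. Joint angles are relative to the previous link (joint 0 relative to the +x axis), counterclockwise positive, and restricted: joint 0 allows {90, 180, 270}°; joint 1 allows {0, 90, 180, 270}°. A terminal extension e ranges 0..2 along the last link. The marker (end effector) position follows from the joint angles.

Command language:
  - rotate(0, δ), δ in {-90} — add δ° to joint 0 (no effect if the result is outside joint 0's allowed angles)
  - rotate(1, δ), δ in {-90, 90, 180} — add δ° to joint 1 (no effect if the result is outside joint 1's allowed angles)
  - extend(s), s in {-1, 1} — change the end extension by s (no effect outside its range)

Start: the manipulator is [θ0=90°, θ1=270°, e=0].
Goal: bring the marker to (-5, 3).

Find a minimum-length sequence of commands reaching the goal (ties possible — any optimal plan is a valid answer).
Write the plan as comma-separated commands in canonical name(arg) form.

initial: [θ0=90°, θ1=270°, e=0]
step 1 (rotate(1, 180)): [θ0=90°, θ1=90°, e=0]
step 2 (extend(1)): [θ0=90°, θ1=90°, e=1]
minimal: 2 command(s), checked below 2.

rotate(1, 180), extend(1)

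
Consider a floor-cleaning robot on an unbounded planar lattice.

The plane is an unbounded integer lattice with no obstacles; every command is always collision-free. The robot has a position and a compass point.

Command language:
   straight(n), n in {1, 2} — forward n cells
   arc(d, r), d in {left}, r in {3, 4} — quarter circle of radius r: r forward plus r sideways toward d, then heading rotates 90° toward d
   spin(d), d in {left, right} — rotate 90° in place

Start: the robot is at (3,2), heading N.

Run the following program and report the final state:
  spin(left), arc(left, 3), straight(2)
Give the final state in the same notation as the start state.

start: at (3,2), heading N
1. spin(left) → at (3,2), heading W
2. arc(left, 3) → at (0,-1), heading S
3. straight(2) → at (0,-3), heading S

at (0,-3), heading S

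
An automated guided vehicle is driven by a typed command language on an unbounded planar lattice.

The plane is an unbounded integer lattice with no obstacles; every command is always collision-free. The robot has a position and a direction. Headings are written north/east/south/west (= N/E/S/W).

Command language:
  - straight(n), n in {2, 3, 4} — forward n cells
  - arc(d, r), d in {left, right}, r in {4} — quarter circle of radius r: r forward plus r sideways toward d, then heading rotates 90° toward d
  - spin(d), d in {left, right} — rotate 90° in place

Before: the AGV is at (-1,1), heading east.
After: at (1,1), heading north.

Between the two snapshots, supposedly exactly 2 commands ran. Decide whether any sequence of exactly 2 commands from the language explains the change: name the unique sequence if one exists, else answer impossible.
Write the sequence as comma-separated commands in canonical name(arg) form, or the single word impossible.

straight(2), spin(left)

key: cell and facing (now N) both changed — the 2 commands mix motion and turning
start: at (-1,1), heading east
1. straight(2) → at (1,1), heading east
2. spin(left) → at (1,1), heading north
no other 2-command option fits: unique.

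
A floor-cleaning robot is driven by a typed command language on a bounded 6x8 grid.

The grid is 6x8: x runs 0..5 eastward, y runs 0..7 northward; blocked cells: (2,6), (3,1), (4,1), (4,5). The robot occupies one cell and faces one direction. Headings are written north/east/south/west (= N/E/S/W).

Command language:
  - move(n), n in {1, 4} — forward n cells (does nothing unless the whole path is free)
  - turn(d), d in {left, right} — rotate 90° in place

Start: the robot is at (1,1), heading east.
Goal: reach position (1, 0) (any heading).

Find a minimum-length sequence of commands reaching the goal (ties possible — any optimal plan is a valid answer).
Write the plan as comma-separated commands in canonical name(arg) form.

turn(right), move(1)

t0: at (1,1), heading east
t=1 turn(right) ⇒ at (1,1), heading south
t=2 move(1) ⇒ at (1,0), heading south
nothing shorter than 2 reaches the goal.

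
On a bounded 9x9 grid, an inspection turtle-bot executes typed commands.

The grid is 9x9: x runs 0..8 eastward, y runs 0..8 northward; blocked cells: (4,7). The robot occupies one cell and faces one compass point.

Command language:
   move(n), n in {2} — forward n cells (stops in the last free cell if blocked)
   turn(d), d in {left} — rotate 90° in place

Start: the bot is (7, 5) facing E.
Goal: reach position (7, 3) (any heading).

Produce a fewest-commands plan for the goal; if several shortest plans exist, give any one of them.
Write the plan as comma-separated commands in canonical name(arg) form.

from: (7, 5) facing E
1. turn(left) → (7, 5) facing N
2. turn(left) → (7, 5) facing W
3. turn(left) → (7, 5) facing S
4. move(2) → (7, 3) facing S
shorter routes all fall short; 4 is best.

turn(left), turn(left), turn(left), move(2)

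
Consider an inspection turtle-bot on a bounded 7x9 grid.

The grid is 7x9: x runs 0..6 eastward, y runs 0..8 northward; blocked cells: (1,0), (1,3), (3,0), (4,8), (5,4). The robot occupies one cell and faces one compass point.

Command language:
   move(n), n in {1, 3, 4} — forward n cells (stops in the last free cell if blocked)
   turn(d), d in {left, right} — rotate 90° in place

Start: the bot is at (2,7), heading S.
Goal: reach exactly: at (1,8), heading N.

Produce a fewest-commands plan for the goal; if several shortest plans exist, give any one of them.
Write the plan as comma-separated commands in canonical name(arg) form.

turn(right), move(1), turn(right), move(3)

initial: at (2,7), heading S
[1] after turn(right): at (2,7), heading W
[2] after move(1): at (1,7), heading W
[3] after turn(right): at (1,7), heading N
[4] after move(3): at (1,8), heading N
nothing shorter than 4 reaches the goal.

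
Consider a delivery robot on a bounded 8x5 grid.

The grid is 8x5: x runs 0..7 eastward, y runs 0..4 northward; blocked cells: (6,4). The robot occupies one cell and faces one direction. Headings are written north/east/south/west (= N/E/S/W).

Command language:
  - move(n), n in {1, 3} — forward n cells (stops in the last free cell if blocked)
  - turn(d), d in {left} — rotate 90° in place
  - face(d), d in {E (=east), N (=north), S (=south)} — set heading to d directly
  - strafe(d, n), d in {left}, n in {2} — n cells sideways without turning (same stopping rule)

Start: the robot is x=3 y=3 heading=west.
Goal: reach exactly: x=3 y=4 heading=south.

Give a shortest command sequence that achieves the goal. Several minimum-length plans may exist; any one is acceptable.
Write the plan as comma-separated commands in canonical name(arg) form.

face(N), move(1), face(S)

begin: x=3 y=3 heading=west
step 1 (face(N)): x=3 y=3 heading=north
step 2 (move(1)): x=3 y=4 heading=north
step 3 (face(S)): x=3 y=4 heading=south
shorter routes all fall short; 3 is best.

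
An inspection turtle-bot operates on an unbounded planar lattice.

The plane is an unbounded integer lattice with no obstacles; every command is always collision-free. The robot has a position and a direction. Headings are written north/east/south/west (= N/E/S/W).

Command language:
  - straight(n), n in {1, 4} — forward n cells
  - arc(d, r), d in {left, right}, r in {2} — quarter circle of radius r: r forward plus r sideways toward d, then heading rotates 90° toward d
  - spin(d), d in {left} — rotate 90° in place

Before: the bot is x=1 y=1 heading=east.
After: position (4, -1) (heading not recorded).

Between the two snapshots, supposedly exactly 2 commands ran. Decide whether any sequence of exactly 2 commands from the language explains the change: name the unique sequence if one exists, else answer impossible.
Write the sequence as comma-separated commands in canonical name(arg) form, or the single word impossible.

key: order matters: swapping straight(1) and arc(right, 2) lands elsewhere
initial: x=1 y=1 heading=east
[1] after straight(1): x=2 y=1 heading=east
[2] after arc(right, 2): x=4 y=-1 heading=south
no other 2-command option fits: unique.

straight(1), arc(right, 2)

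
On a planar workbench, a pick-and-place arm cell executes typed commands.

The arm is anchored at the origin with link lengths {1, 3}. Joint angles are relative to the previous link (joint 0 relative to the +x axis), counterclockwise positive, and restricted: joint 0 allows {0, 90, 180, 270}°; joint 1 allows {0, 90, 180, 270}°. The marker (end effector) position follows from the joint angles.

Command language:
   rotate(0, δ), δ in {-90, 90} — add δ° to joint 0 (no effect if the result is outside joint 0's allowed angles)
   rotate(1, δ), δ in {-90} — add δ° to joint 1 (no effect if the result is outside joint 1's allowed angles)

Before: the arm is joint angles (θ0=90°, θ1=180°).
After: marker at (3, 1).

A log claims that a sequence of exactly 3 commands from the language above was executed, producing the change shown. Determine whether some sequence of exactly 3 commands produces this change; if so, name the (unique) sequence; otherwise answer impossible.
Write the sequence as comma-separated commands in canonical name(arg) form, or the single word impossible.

initial: joint angles (θ0=90°, θ1=180°)
t=1 rotate(1, -90) ⇒ joint angles (θ0=90°, θ1=90°)
t=2 rotate(1, -90) ⇒ joint angles (θ0=90°, θ1=0°)
t=3 rotate(1, -90) ⇒ joint angles (θ0=90°, θ1=270°)
uniquely the one of 27 3-step routes that fits.

rotate(1, -90), rotate(1, -90), rotate(1, -90)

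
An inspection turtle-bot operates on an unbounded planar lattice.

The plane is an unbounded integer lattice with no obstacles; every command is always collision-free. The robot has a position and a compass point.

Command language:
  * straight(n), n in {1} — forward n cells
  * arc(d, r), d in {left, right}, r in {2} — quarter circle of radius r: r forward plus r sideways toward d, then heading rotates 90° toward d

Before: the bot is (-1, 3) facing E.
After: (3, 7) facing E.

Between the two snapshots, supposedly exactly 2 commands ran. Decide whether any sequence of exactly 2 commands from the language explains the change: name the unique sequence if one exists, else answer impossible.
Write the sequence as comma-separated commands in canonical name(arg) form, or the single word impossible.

key: heading stays E — rotations cancel among the 2 commands
begin: (-1, 3) facing E
[1] after arc(left, 2): (1, 5) facing N
[2] after arc(right, 2): (3, 7) facing E
all 9 alternatives checked — unique.

arc(left, 2), arc(right, 2)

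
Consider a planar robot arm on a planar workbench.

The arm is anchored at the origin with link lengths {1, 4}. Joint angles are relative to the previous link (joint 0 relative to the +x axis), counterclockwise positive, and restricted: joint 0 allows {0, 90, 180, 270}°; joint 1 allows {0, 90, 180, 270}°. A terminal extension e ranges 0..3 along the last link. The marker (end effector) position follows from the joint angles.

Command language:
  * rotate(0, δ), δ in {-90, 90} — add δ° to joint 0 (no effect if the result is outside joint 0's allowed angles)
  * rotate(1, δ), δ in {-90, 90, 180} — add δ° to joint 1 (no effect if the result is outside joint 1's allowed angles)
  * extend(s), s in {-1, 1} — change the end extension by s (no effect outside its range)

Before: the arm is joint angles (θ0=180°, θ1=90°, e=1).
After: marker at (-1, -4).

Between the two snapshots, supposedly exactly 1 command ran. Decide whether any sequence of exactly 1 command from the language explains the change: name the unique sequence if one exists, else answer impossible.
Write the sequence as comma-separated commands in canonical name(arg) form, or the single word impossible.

extend(-1)

t0: joint angles (θ0=180°, θ1=90°, e=1)
1. extend(-1) → joint angles (θ0=180°, θ1=90°, e=0)
uniquely the one of 7 1-step routes that fits.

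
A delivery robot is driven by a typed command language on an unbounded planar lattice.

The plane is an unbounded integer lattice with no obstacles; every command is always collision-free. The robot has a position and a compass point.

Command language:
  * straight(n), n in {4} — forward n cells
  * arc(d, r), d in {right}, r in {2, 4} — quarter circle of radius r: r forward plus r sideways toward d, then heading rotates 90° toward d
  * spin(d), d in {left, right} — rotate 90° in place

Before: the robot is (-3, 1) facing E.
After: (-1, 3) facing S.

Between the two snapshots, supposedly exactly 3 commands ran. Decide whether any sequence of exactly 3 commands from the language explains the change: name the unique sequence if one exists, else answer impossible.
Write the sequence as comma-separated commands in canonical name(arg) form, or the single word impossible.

key: order matters: swapping spin(left) and spin(right) lands elsewhere
t0: (-3, 1) facing E
step 1 (spin(left)): (-3, 1) facing N
step 2 (arc(right, 2)): (-1, 3) facing E
step 3 (spin(right)): (-1, 3) facing S
no other 3-command option fits: unique.

spin(left), arc(right, 2), spin(right)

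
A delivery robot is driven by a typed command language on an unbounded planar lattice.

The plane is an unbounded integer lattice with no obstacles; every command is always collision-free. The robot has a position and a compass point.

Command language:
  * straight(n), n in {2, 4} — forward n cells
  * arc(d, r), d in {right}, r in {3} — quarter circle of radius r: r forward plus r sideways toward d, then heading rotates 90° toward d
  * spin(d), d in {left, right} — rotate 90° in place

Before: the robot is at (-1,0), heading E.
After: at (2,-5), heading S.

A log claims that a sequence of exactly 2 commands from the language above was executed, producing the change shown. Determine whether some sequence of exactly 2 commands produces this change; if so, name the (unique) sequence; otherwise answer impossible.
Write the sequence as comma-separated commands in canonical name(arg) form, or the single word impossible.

arc(right, 3), straight(2)

key: cell and facing (now S) both changed — the 2 commands mix motion and turning
initial: at (-1,0), heading E
step 1 (arc(right, 3)): at (2,-3), heading S
step 2 (straight(2)): at (2,-5), heading S
all 25 alternatives checked — unique.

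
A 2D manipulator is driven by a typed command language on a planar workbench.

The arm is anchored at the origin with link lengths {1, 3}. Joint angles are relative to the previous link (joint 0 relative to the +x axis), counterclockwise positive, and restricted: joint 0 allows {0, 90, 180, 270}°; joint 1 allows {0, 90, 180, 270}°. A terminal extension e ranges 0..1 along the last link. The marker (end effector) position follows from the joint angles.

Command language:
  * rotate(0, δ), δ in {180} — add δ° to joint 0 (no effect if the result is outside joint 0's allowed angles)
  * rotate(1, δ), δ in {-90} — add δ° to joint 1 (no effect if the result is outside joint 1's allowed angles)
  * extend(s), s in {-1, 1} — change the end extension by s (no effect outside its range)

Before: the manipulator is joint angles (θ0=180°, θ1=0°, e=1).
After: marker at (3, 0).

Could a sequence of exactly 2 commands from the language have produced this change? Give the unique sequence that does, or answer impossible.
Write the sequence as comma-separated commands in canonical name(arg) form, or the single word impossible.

initial: joint angles (θ0=180°, θ1=0°, e=1)
step 1 (rotate(1, -90)): joint angles (θ0=180°, θ1=270°, e=1)
step 2 (rotate(1, -90)): joint angles (θ0=180°, θ1=180°, e=1)
no other 2-command option fits: unique.

rotate(1, -90), rotate(1, -90)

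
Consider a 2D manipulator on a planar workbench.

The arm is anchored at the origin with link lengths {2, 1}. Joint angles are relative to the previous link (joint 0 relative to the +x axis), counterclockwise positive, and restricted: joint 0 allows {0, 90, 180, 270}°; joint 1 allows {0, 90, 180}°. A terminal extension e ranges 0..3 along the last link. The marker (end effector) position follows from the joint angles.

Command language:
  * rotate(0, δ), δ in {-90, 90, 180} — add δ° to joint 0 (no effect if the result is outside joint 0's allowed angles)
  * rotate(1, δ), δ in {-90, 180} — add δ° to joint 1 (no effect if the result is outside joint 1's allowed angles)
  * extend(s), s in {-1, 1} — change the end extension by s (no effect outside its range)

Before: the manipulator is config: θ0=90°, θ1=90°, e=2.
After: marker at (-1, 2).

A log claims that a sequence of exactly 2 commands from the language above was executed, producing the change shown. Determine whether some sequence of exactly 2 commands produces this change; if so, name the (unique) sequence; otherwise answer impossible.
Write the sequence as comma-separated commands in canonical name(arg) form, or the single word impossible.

extend(-1), extend(-1)

initial: config: θ0=90°, θ1=90°, e=2
step 1 (extend(-1)): config: θ0=90°, θ1=90°, e=1
step 2 (extend(-1)): config: θ0=90°, θ1=90°, e=0
no rival 2-sequence matches.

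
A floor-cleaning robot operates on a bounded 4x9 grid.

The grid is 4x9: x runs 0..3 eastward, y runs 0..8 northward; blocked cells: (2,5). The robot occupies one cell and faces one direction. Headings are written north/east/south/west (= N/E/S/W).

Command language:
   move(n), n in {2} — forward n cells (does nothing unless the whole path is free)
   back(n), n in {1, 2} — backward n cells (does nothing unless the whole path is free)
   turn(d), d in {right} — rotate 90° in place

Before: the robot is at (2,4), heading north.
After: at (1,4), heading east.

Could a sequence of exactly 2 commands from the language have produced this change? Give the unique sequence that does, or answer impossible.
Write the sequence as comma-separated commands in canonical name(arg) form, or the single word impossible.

turn(right), back(1)

key: running back(1) before turn(right) would end elsewhere — order is forced
t0: at (2,4), heading north
t=1 turn(right) ⇒ at (2,4), heading east
t=2 back(1) ⇒ at (1,4), heading east
all 16 alternatives checked — unique.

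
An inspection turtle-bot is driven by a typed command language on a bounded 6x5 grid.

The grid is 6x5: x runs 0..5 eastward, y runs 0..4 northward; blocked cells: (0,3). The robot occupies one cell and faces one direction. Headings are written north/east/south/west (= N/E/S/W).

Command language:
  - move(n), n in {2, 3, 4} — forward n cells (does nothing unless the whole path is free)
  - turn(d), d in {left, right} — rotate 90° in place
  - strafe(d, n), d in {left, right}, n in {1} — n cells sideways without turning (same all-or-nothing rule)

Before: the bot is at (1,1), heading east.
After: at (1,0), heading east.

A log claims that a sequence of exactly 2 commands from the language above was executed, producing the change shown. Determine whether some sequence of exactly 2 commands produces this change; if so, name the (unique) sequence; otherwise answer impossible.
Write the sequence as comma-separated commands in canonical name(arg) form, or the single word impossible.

strafe(right, 1), strafe(right, 1)

key: the second strafe(right, 1) would leave the grid, so it does nothing
initial: at (1,1), heading east
1. strafe(right, 1) → at (1,0), heading east
2. strafe(right, 1) → at (1,0), heading east
uniquely the one of 49 2-step routes that fits.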